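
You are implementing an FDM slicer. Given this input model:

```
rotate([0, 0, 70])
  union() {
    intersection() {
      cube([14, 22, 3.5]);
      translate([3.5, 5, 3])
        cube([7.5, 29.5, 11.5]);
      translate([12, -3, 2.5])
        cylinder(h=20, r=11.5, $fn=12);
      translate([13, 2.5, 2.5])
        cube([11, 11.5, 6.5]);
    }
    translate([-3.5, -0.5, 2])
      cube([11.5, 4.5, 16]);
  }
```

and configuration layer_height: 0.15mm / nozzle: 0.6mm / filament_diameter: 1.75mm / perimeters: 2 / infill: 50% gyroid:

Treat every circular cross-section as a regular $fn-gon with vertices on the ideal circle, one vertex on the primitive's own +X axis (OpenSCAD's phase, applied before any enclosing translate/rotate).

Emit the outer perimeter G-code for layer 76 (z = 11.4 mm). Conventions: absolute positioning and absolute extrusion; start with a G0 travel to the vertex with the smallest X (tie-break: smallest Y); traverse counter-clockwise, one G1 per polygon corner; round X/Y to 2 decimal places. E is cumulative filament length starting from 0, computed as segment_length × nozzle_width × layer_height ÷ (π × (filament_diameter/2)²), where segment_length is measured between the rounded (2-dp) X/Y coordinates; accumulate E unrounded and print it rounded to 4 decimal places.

At z = 11.4 mm: the cube is absent (z outside [0, 3.5]); the 7.5×29.5 cube at (3.5, 5) contributes its full rectangle; the r=11.5 cylinder at (12, -3) contributes a regular 12-gon of circumradius 11.5; the cube at (13, 2.5) does not reach this height (z outside [2.5, 9]); Keeping only the common overlap: at least one operand is absent at this height, so nothing remains; the 11.5×4.5 cube at (-3.5, -0.5) contributes its full rectangle; Combining (union): only the 11.5×4.5 cube at (-3.5, -0.5) is present, so the union is just that shape — 1 connected region; (rotated 70° about Z; rotation is an isometry so areas/perimeters/island counts are preserved). The outline is a single polygon with 4 vertices. Extrusion per mm of travel: 0.6 × 0.15 / (π × 0.875²) = 0.037418. Accumulating E over each segment gives final E = 1.1979.

G0 X-4.96 Y-1.92 Z11.40
G1 X-0.73 Y-3.46 E0.1684
G1 X3.21 Y7.35 E0.5990
G1 X-1.02 Y8.89 E0.7674
G1 X-4.96 Y-1.92 E1.1979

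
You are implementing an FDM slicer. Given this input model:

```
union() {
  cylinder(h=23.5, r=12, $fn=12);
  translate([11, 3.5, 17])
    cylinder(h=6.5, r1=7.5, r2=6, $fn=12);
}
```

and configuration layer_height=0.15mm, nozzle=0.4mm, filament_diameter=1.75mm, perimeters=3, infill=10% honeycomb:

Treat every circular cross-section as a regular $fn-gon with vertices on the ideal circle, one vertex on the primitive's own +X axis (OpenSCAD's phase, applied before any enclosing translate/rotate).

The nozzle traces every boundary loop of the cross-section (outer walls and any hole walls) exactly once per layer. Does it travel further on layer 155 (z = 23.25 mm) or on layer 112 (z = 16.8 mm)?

layer 155 (z = 23.25 mm)

Layer 155 (z = 23.25): the r=12 cylinder contributes a regular 12-gon of circumradius 12 (perimeter = 2·12·12.000·sin(180°/12) = 74.54 mm); the cone at (11, 3.5) (r1=7.5→r2=6) has section circumradius 6.058 here — a regular 12-gon (perimeter = 2·12·6.058·sin(180°/12) = 37.63 mm); Combining (union): the regions partially overlap (shared area 51.25 mm²), so the edge portions inside another operand are dropped and the merged outline is re-measured after clipping — boundary = 83.95 mm. So its perimeter = 83.95 mm. Layer 112 (z = 16.8): the r=12 cylinder gives a regular 12-gon of circumradius 12 (constant along its height) (perimeter = 2·12·12.000·sin(180°/12) = 74.54 mm); the cone at (11, 3.5) is absent (z outside [17, 23.5]); Merging all regions: only the r=12 cylinder is present, so the union is just that shape — boundary = 74.54 mm. So its perimeter = 74.54 mm. Layer 155 is larger (83.95 vs 74.54 mm).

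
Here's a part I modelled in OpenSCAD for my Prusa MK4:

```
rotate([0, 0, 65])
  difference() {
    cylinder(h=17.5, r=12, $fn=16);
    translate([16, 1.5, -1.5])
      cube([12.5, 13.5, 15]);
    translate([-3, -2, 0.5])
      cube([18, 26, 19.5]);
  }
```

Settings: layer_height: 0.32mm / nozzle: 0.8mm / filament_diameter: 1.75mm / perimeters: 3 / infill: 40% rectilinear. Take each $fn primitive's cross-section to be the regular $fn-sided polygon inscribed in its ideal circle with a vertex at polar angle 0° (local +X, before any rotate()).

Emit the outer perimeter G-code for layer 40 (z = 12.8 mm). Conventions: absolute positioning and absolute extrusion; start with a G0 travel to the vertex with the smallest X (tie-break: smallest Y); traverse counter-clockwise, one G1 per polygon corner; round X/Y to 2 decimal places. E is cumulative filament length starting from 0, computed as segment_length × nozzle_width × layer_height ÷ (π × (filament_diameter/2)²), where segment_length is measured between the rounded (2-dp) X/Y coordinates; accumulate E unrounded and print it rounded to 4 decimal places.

G0 X-11.99 Y0.52 Z12.80
G1 X-11.28 Y-4.10 E0.4975
G1 X-8.85 Y-8.11 E0.9965
G1 X-5.07 Y-10.88 E1.4953
G1 X-0.52 Y-11.99 E1.9938
G1 X4.10 Y-11.28 E2.4913
G1 X8.11 Y-8.85 E2.9903
G1 X10.88 Y-5.07 E3.4891
G1 X11.99 Y-0.52 E3.9876
G1 X11.28 Y4.10 E4.4850
G1 X8.85 Y8.11 E4.9841
G1 X6.72 Y9.67 E5.2651
G1 X0.54 Y-3.56 E6.8192
G1 X-11.60 Y2.10 E8.2449
G1 X-11.99 Y0.52 E8.4181

At z = 12.8 mm: the cylinder: section is a regular 16-gon, circumradius r=12; the cube at (16, 1.5) (footprint 12.5×13.5) is included at this height; the cube at (-3, -2) (footprint 18×26) is included at this height; After the difference (first − rest): starting from the r=12 cylinder, the 12.5×13.5 cube at (16, 1.5) misses the remaining region (no effect); the 18×26 cube at (-3, -2) partially overlaps it — only the 174.92 mm² overlap (of its 468.00 mm²) is removed, clipping the outline — 1 connected region; (rotated 65° about Z; rotation is an isometry so areas/perimeters/island counts are preserved). The outline is a single polygon with 14 vertices. Extrusion per mm of travel: 0.8 × 0.32 / (π × 0.875²) = 0.106432. Accumulating E over each segment gives final E = 8.4181.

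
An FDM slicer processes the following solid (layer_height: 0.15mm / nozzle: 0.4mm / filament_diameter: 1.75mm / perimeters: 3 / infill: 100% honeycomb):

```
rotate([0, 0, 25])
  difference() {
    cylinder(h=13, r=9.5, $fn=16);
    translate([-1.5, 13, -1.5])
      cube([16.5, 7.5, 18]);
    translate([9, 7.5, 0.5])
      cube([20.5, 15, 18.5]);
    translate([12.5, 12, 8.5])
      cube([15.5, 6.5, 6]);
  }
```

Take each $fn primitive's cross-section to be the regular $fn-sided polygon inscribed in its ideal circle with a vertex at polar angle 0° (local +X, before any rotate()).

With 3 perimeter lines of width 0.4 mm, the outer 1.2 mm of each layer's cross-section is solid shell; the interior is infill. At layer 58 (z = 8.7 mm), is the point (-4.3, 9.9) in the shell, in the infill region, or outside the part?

At z = 8.7 mm: the cylinder: section is a regular 16-gon, circumradius r=9.5; the 16.5×7.5 cube at (-1.5, 13) contributes its full rectangle; the cube at (9, 7.5) is present — its section is the full 20.5×15 rectangle; the cube at (12.5, 12) is present — its section is the full 15.5×6.5 rectangle; Subtracting the remaining from the first: starting from the r=9.5 cylinder, the 16.5×7.5 cube at (-1.5, 13) misses the remaining region (no effect); the 20.5×15 cube at (9, 7.5) misses the remaining region (no effect); the 15.5×6.5 cube at (12.5, 12) misses the remaining region (no effect) — 1 connected region; (whole slice rotated 25° about Z — lengths, areas and connectivity unchanged). Overall, the cross-section is a single solid region. Undo the 25° rotation: the query point maps to (0.287, 10.790) in the un-rotated model frame. The nearest boundary edge runs (0.00, 9.50)→(3.64, 8.78); distance from the point to it = 1.32 mm. The point is not inside any of the regions above, so it lies outside the cross-section (1.32 mm from the nearest boundary).

outside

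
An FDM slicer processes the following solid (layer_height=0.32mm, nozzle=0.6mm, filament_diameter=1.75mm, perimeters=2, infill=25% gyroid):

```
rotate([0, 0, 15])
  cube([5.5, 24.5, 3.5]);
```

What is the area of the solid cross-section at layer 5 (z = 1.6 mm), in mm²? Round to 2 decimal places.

134.75 mm²

At z = 1.6 mm: the cube is present — its section is the full 5.5×24.5 rectangle (area 134.75 mm²); (rotated 15° about Z; rotation is an isometry so areas/perimeters/island counts are preserved). Overall, the cross-section is a single solid region. Net area = 134.75 mm².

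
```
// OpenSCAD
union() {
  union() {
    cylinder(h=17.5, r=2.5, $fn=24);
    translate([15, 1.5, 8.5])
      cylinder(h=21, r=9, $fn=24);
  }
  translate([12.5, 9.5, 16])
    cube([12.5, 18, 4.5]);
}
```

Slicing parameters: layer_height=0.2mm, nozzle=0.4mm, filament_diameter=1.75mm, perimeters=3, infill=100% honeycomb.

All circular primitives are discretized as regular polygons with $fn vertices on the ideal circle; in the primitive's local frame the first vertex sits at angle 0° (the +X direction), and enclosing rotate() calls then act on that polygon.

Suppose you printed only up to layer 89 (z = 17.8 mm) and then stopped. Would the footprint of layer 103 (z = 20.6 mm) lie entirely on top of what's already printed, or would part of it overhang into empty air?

entirely on top

Compare the two slices. At z = 17.8: the cylinder is not intersected at this z (z outside [0, 17.5]); the r=9 cylinder at (15, 1.5) contributes a regular 24-gon of circumradius 9 (area = (24/2)·9.000²·sin(360°/24) = 251.57 mm²); Merging all regions: only the r=9 cylinder at (15, 1.5) is present, so the union is just that shape — area = 251.57 mm²; the 12.5×18 cube at (12.5, 9.5) contributes its full rectangle (area 225.00 mm²); Taking the union: the regions partially overlap — summed areas 476.57 mm² minus the doubly-counted overlap 4.64 mm² gives 471.94 mm² — area = 471.94 mm². At z = 20.6: the cylinder does not reach this height (z outside [0, 17.5]); the cylinder at (15, 1.5): section is a regular 24-gon, circumradius r=9 (area = (24/2)·9.000²·sin(360°/24) = 251.57 mm²); Combining (union): only the r=9 cylinder at (15, 1.5) is present, so the union is just that shape — area = 251.57 mm²; the cube at (12.5, 9.5) is absent (z outside [16, 20.5]); Taking the union: only the result so far is present, so the union is just that shape — area = 251.57 mm². Checking containment: the cross-section at z = 20.6 is a subset of the cross-section at z = 17.8.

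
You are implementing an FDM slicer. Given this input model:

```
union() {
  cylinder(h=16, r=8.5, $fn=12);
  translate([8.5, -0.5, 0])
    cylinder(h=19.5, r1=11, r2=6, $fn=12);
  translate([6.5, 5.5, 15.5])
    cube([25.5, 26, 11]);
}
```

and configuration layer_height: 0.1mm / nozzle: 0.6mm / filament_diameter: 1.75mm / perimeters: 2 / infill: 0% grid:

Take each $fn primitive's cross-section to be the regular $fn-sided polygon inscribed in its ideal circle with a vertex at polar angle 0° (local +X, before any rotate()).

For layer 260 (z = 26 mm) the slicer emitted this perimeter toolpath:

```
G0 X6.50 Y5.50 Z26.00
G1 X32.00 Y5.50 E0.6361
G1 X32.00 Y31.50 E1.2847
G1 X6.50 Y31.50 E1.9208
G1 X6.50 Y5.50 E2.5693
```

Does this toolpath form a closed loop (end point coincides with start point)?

yes

Start point (G0): (6.50, 5.50). End point (last G1): the path returns to the start — closed.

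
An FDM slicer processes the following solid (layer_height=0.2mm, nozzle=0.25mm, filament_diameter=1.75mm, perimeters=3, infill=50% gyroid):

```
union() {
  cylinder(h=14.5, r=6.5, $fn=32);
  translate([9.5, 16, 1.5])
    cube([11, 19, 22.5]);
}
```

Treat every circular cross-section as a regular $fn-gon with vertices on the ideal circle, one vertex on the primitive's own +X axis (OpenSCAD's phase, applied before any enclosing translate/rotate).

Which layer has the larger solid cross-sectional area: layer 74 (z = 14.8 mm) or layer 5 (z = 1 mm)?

Layer 74 (z = 14.8): the cylinder does not reach this height (z outside [0, 14.5]); the cube at (9.5, 16) is present — its section is the full 11×19 rectangle (area 209.00 mm²); Merging all regions: only the 11×19 cube at (9.5, 16) is present, so the union is just that shape — area = 209.00 mm². So its area = 209.00 mm². Layer 5 (z = 1): the r=6.5 cylinder gives a regular 32-gon of circumradius 6.5 (constant along its height) (area = (32/2)·6.500²·sin(360°/32) = 131.88 mm²); the cube at (9.5, 16) does not reach this height (z outside [1.5, 24]); Merging all regions: only the r=6.5 cylinder is present, so the union is just that shape — area = 131.88 mm². So its area = 131.88 mm². Layer 74 is larger (209.00 vs 131.88 mm²).

layer 74 (z = 14.8 mm)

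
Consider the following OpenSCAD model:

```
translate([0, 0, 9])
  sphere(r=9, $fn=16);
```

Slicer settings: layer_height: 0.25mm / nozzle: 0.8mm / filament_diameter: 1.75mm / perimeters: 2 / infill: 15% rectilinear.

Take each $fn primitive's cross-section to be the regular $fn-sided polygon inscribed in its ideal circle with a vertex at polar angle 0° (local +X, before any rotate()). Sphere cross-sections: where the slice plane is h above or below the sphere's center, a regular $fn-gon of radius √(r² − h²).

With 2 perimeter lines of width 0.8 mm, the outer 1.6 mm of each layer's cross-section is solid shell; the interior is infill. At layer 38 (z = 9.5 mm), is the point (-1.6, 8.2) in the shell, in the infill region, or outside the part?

At z = 9.5 mm: the r=9 sphere slices to a regular 16-gon of circumradius 8.986 (√(r²−h²) with h=0.5 from center). Overall, the cross-section is a single solid region. The nearest boundary edge runs (0.00, 8.99)→(-3.44, 8.30); distance from the point to it = 0.46 mm. The point is inside the cross-section, 0.46 mm from the nearest boundary — within the 1.6 mm shell band (2 × 0.8).

shell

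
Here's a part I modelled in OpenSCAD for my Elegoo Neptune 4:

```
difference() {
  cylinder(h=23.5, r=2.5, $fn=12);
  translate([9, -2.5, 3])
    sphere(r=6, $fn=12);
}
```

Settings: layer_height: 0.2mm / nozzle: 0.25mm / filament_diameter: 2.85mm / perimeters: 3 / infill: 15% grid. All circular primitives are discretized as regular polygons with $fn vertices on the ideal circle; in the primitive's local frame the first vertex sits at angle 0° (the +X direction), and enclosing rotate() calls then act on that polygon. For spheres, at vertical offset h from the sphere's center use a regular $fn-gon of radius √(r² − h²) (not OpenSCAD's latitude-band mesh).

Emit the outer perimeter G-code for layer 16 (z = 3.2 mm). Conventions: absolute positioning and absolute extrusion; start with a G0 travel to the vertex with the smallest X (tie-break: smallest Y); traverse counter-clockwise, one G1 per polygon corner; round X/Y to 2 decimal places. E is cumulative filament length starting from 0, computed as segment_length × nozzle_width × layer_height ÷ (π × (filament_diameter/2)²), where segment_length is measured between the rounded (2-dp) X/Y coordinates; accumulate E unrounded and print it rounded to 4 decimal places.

G0 X-2.50 Y0.00 Z3.20
G1 X-2.17 Y-1.25 E0.0101
G1 X-1.25 Y-2.17 E0.0203
G1 X0.00 Y-2.50 E0.0305
G1 X1.25 Y-2.17 E0.0406
G1 X2.17 Y-1.25 E0.0508
G1 X2.50 Y0.00 E0.0609
G1 X2.17 Y1.25 E0.0711
G1 X1.25 Y2.17 E0.0813
G1 X0.00 Y2.50 E0.0914
G1 X-1.25 Y2.17 E0.1015
G1 X-2.17 Y1.25 E0.1117
G1 X-2.50 Y0.00 E0.1219

At z = 3.2 mm: the r=2.5 cylinder gives a regular 12-gon of circumradius 2.5 (constant along its height); the sphere at (9, -2.5): section is a regular 12-gon, circumradius = √(r²−h²) = √(6²−0.2²) = 5.997; Taking the first minus the rest: starting from the r=2.5 cylinder, the r=6 sphere at (9, -2.5) misses the remaining region (no effect) — 1 connected region. The outline is a single polygon with 12 vertices. Extrusion per mm of travel: 0.25 × 0.2 / (π × 1.425²) = 0.007838. Accumulating E over each segment gives final E = 0.1219.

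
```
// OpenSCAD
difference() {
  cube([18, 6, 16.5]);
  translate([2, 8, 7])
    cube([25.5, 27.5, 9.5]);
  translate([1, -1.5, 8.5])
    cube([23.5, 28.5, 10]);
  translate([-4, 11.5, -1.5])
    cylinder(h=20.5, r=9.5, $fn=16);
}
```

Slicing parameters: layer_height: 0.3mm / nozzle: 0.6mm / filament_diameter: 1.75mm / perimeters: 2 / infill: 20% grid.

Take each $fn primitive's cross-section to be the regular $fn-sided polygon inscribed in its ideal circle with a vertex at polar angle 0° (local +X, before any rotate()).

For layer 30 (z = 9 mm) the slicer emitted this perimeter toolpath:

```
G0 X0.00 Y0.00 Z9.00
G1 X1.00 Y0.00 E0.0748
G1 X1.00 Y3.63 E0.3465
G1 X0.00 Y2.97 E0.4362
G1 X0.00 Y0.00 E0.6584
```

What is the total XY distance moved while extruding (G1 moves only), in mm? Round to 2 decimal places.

Sum the Euclidean lengths of each G1 segment: total = 8.80 mm.

8.80 mm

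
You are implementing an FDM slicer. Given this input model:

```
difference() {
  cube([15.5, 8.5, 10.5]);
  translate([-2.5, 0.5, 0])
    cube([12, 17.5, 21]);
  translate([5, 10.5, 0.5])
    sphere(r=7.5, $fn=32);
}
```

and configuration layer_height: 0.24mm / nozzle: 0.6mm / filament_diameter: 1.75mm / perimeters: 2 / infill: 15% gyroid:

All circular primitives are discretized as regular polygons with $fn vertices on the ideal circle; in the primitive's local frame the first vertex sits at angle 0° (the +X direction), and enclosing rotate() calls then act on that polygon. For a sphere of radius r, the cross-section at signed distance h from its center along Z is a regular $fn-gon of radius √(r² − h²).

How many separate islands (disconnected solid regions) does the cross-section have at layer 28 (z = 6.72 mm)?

1

At z = 6.72 mm: the cube is present — its section is the full 15.5×8.5 rectangle; the cube at (-2.5, 0.5) (footprint 12×17.5) is included at this height; the r=7.5 sphere at (5, 10.5) contributes a regular 32-gon of circumradius √(7.5²−6.22²) = 4.191; Subtracting the remaining from the first: starting from the 15.5×8.5 cube, the 12×17.5 cube at (-2.5, 0.5) partially overlaps it — only the 76.00 mm² overlap (of its 210.00 mm²) is removed, clipping the outline; the r=7.5 sphere at (5, 10.5) misses the remaining region (no effect) — 1 connected region. Overall, the cross-section is a single solid region. Island count = 1.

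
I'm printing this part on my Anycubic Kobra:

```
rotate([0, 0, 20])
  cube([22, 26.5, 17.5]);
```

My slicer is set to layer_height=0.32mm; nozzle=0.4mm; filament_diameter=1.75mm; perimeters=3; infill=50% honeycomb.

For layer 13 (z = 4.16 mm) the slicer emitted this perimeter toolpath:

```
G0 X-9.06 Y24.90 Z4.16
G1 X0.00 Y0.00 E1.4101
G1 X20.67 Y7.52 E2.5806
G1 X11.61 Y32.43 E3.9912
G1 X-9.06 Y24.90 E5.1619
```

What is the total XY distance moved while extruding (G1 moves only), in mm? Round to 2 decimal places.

97.00 mm

Sum the Euclidean lengths of each G1 segment: total = 97.00 mm.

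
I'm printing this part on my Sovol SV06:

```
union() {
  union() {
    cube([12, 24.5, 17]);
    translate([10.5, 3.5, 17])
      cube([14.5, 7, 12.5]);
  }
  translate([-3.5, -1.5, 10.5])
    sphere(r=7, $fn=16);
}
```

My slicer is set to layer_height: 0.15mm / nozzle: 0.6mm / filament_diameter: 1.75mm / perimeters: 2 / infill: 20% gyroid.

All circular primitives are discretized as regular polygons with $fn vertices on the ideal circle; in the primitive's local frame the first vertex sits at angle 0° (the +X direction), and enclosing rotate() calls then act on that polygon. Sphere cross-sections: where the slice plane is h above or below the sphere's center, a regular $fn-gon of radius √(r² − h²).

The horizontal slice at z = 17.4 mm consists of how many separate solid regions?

2

At z = 17.4 mm: the cube is not intersected at this z (z outside [0, 17]); the 14.5×7 cube at (10.5, 3.5) contributes its full rectangle; Combining (union): only the 14.5×7 cube at (10.5, 3.5) is present, so the union is just that shape — 1 connected region; the r=7 sphere at (-3.5, -1.5) slices to a regular 16-gon of circumradius 1.179 (√(r²−h²) with h=6.9 from center); Merging all regions: the 2 present regions are separate (no shared area or edge), so areas and boundary lengths simply add and each stays a separate island — 2 connected regions. The result has 2 disconnected regions.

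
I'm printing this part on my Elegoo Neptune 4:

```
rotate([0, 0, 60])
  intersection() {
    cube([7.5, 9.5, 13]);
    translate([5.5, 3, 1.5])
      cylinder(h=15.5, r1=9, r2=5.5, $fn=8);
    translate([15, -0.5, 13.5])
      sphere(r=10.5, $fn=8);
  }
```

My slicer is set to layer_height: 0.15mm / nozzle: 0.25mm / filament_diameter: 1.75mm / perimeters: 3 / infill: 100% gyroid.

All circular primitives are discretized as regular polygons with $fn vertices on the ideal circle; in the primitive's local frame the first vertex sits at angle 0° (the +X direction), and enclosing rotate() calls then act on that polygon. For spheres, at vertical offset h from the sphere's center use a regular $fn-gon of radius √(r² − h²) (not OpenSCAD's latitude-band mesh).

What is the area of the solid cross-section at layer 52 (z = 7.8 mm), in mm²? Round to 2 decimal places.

At z = 7.8 mm: the cube (footprint 7.5×9.5) is included at this height (area 71.25 mm²); the cone at (5.5, 3) contributes a regular 8-gon of circumradius 7.577 (interpolated between r1=9 and r2=5.5 at t=0.406) (area = (8/2)·7.577²·sin(360°/8) = 162.40 mm²); the sphere at (15, -0.5): section is a regular 8-gon, circumradius = √(r²−h²) = √(10.5²−5.7²) = 8.818 (area = (8/2)·8.818²·sin(360°/8) = 219.94 mm²); Keeping only the common overlap: the cone at (5.5, 3) partially overlaps the 7.5×9.5 cube; clipping to the common part keeps 69.49 mm²; the r=10.5 sphere at (15, -0.5) partially overlaps the running intersection; clipping to the common part keeps 1.49 mm² — area = 1.49 mm²; (rotated 60° about Z; rotation is an isometry so areas/perimeters/island counts are preserved). Overall, the cross-section is a single solid region. Net area = 1.49 mm².

1.49 mm²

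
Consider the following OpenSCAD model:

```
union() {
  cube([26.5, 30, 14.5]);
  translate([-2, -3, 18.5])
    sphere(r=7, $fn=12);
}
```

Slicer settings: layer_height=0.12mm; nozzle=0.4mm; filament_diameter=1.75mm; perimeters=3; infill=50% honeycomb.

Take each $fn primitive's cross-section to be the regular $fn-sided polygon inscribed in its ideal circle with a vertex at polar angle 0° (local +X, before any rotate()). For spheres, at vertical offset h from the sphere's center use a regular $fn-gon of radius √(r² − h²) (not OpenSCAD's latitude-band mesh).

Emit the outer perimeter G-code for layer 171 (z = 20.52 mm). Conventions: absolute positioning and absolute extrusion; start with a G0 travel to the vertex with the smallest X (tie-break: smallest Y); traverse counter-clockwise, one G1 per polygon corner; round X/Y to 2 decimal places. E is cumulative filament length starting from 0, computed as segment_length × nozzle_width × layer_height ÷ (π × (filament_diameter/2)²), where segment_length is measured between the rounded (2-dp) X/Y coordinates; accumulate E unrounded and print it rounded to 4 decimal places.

At z = 20.52 mm: the cube is absent (z outside [0, 14.5]); the sphere at (-2, -3): section is a regular 12-gon, circumradius = √(r²−h²) = √(7²−2.02²) = 6.702; Taking the union: only the r=7 sphere at (-2, -3) is present, so the union is just that shape — 1 connected region. The outline is a single polygon with 12 vertices. Extrusion per mm of travel: 0.4 × 0.12 / (π × 0.875²) = 0.019956. Accumulating E over each segment gives final E = 0.8304.

G0 X-8.70 Y-3.00 Z20.52
G1 X-7.80 Y-6.35 E0.0692
G1 X-5.35 Y-8.80 E0.1384
G1 X-2.00 Y-9.70 E0.2076
G1 X1.35 Y-8.80 E0.2768
G1 X3.80 Y-6.35 E0.3460
G1 X4.70 Y-3.00 E0.4152
G1 X3.80 Y0.35 E0.4844
G1 X1.35 Y2.80 E0.5536
G1 X-2.00 Y3.70 E0.6228
G1 X-5.35 Y2.80 E0.6920
G1 X-7.80 Y0.35 E0.7611
G1 X-8.70 Y-3.00 E0.8304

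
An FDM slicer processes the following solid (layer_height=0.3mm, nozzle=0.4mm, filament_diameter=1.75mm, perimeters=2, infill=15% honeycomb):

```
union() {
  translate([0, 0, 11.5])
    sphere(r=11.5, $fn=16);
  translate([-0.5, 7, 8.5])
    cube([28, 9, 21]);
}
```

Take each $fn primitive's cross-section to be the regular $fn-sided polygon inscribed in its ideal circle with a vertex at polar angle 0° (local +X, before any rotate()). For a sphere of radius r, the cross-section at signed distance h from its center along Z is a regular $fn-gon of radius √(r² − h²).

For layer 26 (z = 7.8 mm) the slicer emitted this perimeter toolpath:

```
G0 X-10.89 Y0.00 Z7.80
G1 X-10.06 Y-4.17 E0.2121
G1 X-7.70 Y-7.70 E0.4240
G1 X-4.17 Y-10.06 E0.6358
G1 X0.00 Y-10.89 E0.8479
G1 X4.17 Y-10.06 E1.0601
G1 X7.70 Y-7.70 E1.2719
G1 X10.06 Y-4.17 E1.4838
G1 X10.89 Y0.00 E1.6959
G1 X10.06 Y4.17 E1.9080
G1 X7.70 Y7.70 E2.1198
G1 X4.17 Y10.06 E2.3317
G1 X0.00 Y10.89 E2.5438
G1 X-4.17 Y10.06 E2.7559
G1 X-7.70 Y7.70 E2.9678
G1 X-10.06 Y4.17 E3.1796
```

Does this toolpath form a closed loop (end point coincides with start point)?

Start point (G0): (-10.89, 0.00). End point (last G1): the path does not return to the start — open.

no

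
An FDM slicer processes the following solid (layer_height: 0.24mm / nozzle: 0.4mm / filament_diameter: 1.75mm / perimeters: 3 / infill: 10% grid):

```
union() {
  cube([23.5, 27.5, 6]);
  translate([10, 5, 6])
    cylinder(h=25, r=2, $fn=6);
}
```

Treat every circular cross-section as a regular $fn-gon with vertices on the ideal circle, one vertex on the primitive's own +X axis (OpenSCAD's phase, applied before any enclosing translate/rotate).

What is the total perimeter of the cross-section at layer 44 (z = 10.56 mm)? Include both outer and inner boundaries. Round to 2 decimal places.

At z = 10.56 mm: the cube does not reach this height (z outside [0, 6]); the cylinder at (10, 5): section is a regular 6-gon, circumradius r=2 (perimeter = 2·6·2.000·sin(180°/6) = 12.00 mm); Taking the union: only the r=2 cylinder at (10, 5) is present, so the union is just that shape — boundary = 12.00 mm. Overall, the cross-section is a single solid region. Total boundary length (outer) = 12.00 mm.

12.00 mm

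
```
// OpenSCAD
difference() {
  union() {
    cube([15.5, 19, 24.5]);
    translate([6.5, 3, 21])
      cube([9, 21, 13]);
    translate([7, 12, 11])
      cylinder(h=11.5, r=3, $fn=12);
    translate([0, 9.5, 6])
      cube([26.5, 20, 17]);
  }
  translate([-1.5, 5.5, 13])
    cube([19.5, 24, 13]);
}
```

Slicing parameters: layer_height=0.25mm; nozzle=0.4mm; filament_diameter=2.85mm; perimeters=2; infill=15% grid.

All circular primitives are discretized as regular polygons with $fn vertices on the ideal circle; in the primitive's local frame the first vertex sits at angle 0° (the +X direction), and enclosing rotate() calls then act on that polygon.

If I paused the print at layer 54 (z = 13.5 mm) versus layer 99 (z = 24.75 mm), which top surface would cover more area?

layer 54 (z = 13.5 mm)

Layer 54 (z = 13.5): the cube (footprint 15.5×19) is included at this height (area 294.50 mm²); the cube at (6.5, 3) does not reach this height (z outside [21, 34]); the cylinder at (7, 12): section is a regular 12-gon, circumradius r=3 (area = (12/2)·3.000²·sin(360°/12) = 27.00 mm²); the cube at (0, 9.5) is present — its section is the full 26.5×20 rectangle (area 530.00 mm²); Merging all regions: the regions partially overlap — summed areas 851.50 mm² minus the doubly-counted overlap 174.25 mm² gives 677.25 mm² — area = 677.25 mm²; the cube at (-1.5, 5.5) (footprint 19.5×24) is included at this height (area 468.00 mm²); Taking the first minus the rest: starting from that combined region (677.25 mm²), the 19.5×24 cube at (-1.5, 5.5) partially overlaps it — only the 422.00 mm² overlap (of its 468.00 mm²) is removed, clipping the outline — area = 255.25 mm². So its area = 255.25 mm². Layer 99 (z = 24.75): the cube is absent (z outside [0, 24.5]); the cube at (6.5, 3) (footprint 9×21) is included at this height (area 189.00 mm²); the cylinder at (7, 12) does not reach this height (z outside [11, 22.5]); the cube at (0, 9.5) is absent (z outside [6, 23]); Combining (union): only the 9×21 cube at (6.5, 3) is present, so the union is just that shape — area = 189.00 mm²; the cube at (-1.5, 5.5) is present — its section is the full 19.5×24 rectangle (area 468.00 mm²); Subtracting the remaining from the first: starting from that combined region (189.00 mm²), the 19.5×24 cube at (-1.5, 5.5) partially overlaps it — only the 166.50 mm² overlap (of its 468.00 mm²) is removed, clipping the outline — area = 22.50 mm². So its area = 22.50 mm². Layer 54 is larger (255.25 vs 22.50 mm²).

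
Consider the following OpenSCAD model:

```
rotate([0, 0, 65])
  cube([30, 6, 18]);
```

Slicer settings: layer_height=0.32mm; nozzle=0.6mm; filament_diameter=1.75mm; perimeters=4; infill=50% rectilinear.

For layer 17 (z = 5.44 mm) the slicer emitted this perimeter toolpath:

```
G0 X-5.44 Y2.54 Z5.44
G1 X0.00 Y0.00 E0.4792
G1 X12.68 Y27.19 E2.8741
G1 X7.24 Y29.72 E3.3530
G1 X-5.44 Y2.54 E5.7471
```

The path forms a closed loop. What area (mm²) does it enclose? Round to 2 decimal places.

180.03 mm²

Apply the shoelace formula to the sequence of (X, Y) vertices; enclosed area = 180.03 mm².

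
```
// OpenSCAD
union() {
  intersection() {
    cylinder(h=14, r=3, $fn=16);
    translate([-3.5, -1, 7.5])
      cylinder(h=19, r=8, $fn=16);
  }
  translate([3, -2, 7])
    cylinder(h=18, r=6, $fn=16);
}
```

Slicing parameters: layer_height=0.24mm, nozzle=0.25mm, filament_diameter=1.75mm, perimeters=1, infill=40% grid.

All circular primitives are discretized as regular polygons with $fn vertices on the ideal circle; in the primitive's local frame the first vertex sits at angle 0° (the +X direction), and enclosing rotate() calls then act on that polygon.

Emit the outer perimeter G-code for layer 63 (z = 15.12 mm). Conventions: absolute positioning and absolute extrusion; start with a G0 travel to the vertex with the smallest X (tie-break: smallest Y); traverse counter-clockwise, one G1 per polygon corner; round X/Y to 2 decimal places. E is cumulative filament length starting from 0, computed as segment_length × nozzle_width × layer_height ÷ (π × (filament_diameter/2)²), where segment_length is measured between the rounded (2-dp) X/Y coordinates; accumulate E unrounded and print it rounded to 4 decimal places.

At z = 15.12 mm: the cylinder does not reach this height (z outside [0, 14]); the cylinder at (-3.5, -1): section is a regular 16-gon, circumradius r=8; Keeping only the common overlap: at least one operand is absent at this height, so nothing remains; the r=6 cylinder at (3, -2) gives a regular 16-gon of circumradius 6 (constant along its height); Combining (union): only the r=6 cylinder at (3, -2) is present, so the union is just that shape — 1 connected region. The outline is a single polygon with 16 vertices. Extrusion per mm of travel: 0.25 × 0.24 / (π × 0.875²) = 0.024945. Accumulating E over each segment gives final E = 0.9341.

G0 X-3.00 Y-2.00 Z15.12
G1 X-2.54 Y-4.30 E0.0585
G1 X-1.24 Y-6.24 E0.1168
G1 X0.70 Y-7.54 E0.1750
G1 X3.00 Y-8.00 E0.2335
G1 X5.30 Y-7.54 E0.2920
G1 X7.24 Y-6.24 E0.3503
G1 X8.54 Y-4.30 E0.4085
G1 X9.00 Y-2.00 E0.4671
G1 X8.54 Y0.30 E0.5256
G1 X7.24 Y2.24 E0.5838
G1 X5.30 Y3.54 E0.6421
G1 X3.00 Y4.00 E0.7006
G1 X0.70 Y3.54 E0.7591
G1 X-1.24 Y2.24 E0.8173
G1 X-2.54 Y0.30 E0.8756
G1 X-3.00 Y-2.00 E0.9341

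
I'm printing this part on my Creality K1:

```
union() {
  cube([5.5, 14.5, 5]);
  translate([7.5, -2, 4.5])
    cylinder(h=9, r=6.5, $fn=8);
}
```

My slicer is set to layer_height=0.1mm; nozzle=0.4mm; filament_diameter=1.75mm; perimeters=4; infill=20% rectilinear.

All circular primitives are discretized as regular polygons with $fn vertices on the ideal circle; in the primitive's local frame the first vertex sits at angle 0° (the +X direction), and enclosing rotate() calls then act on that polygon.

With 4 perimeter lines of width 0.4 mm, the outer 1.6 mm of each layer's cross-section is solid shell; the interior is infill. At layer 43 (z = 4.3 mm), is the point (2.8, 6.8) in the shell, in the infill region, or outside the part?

infill

At z = 4.3 mm: the 5.5×14.5 cube contributes its full rectangle; the cylinder at (7.5, -2) is absent (z outside [4.5, 13.5]); Merging all regions: only the 5.5×14.5 cube is present, so the union is just that shape — 1 connected region. Overall, the cross-section is a single solid region. The nearest boundary edge runs (5.50, 0.00)→(5.50, 14.50); distance from the point to it = 2.70 mm. The point is inside the cross-section and 2.70 mm from the nearest boundary — more than the 1.6 mm shell width (4 × 0.4), so it's in the infill interior.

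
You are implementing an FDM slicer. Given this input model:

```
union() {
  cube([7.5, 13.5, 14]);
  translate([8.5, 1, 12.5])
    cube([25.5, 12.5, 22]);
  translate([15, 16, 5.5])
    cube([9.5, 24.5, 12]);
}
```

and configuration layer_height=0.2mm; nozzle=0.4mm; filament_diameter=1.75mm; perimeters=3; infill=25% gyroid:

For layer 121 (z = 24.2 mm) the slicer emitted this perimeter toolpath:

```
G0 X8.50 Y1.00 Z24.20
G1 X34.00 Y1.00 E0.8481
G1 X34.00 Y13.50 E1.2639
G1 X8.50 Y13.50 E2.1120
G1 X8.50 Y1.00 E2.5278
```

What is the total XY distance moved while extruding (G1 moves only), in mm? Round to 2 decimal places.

Sum the Euclidean lengths of each G1 segment: total = 76.00 mm.

76.00 mm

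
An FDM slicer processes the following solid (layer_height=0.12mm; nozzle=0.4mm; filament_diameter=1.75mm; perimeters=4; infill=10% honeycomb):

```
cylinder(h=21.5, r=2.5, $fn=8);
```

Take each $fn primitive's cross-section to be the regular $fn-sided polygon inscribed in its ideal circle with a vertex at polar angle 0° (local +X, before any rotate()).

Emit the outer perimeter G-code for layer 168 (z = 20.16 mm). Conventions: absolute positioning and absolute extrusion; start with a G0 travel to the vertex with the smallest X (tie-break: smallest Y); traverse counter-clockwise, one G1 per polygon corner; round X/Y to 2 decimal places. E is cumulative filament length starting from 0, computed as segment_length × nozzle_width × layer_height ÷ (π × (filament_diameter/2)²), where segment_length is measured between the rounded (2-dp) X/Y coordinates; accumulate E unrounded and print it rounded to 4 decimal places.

At z = 20.16 mm: the cylinder: section is a regular 8-gon, circumradius r=2.5. The outline is a single polygon with 8 vertices. Extrusion per mm of travel: 0.4 × 0.12 / (π × 0.875²) = 0.019956. Accumulating E over each segment gives final E = 0.3057.

G0 X-2.50 Y0.00 Z20.16
G1 X-1.77 Y-1.77 E0.0382
G1 X0.00 Y-2.50 E0.0764
G1 X1.77 Y-1.77 E0.1146
G1 X2.50 Y0.00 E0.1528
G1 X1.77 Y1.77 E0.1910
G1 X0.00 Y2.50 E0.2293
G1 X-1.77 Y1.77 E0.2675
G1 X-2.50 Y0.00 E0.3057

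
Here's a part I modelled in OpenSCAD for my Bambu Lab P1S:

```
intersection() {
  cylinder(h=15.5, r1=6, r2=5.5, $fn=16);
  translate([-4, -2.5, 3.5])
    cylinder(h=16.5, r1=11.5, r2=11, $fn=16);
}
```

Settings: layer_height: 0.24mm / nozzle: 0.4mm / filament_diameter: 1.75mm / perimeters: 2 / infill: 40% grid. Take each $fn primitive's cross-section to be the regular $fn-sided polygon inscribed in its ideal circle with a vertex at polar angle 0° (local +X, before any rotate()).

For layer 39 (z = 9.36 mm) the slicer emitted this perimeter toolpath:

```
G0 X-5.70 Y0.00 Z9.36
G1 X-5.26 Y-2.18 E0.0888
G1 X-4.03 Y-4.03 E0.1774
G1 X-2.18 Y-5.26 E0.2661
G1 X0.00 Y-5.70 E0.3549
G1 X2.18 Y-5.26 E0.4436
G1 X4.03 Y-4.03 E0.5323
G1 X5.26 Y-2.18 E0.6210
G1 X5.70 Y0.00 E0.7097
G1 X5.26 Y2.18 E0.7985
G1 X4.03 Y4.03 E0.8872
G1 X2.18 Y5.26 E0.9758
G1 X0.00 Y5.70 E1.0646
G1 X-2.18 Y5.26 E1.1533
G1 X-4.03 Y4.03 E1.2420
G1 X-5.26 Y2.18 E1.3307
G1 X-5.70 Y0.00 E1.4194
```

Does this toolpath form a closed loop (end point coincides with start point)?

Start point (G0): (-5.70, 0.00). End point (last G1): the path returns to the start — closed.

yes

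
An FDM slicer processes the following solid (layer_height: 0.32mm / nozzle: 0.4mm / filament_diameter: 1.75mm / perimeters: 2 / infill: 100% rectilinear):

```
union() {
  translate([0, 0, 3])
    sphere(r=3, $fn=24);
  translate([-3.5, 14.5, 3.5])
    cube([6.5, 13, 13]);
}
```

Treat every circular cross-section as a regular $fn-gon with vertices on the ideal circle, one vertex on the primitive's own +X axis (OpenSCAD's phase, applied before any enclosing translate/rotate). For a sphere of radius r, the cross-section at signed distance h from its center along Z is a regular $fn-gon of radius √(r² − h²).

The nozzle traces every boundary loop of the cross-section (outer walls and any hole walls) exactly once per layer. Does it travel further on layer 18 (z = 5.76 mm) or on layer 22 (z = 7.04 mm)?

layer 18 (z = 5.76 mm)

Layer 18 (z = 5.76): the r=3 sphere contributes a regular 24-gon of circumradius √(3²−2.76²) = 1.176 (perimeter = 2·24·1.176·sin(180°/24) = 7.37 mm); the cube at (-3.5, 14.5) is present — its section is the full 6.5×13 rectangle (perimeter 39.00 mm); Combining (union): the 2 present regions are separate (no shared area or edge), so areas and boundary lengths simply add and each stays a separate island — boundary = 46.37 mm. So its perimeter = 46.37 mm. Layer 22 (z = 7.04): the sphere is absent (|z−center|=4.040 > r=3); the cube at (-3.5, 14.5) is present — its section is the full 6.5×13 rectangle (perimeter 39.00 mm); Taking the union: only the 6.5×13 cube at (-3.5, 14.5) is present, so the union is just that shape — boundary = 39.00 mm. So its perimeter = 39.00 mm. Layer 18 is larger (46.37 vs 39.00 mm).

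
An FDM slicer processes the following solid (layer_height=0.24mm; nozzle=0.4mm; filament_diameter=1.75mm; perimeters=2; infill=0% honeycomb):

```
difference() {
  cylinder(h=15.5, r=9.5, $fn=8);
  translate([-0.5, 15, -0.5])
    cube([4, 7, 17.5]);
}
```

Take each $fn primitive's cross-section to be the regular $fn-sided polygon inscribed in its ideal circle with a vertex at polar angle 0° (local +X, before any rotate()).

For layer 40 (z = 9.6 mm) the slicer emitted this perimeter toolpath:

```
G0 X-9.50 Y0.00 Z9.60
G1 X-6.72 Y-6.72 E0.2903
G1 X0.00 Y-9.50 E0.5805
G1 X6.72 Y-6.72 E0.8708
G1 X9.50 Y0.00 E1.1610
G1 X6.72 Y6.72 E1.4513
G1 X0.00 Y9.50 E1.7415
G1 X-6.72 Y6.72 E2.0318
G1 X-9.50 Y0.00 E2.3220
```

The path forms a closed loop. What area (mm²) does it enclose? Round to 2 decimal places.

Apply the shoelace formula to the sequence of (X, Y) vertices; enclosed area = 255.36 mm².

255.36 mm²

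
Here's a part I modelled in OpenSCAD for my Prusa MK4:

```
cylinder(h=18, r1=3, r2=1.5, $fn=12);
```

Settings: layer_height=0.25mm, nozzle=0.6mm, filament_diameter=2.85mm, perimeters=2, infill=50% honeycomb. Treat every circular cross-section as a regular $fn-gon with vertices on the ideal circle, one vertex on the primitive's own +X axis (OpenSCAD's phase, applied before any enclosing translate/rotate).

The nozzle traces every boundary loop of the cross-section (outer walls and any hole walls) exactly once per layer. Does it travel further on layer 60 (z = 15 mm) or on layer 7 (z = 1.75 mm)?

layer 7 (z = 1.75 mm)

Layer 60 (z = 15): the cone (r1=3→r2=1.5) has section circumradius 1.750 here — a regular 12-gon (perimeter = 2·12·1.750·sin(180°/12) = 10.87 mm). So its perimeter = 10.87 mm. Layer 7 (z = 1.75): the cone (r1=3→r2=1.5) has section circumradius 2.854 here — a regular 12-gon (perimeter = 2·12·2.854·sin(180°/12) = 17.73 mm). So its perimeter = 17.73 mm. Layer 7 is larger (17.73 vs 10.87 mm).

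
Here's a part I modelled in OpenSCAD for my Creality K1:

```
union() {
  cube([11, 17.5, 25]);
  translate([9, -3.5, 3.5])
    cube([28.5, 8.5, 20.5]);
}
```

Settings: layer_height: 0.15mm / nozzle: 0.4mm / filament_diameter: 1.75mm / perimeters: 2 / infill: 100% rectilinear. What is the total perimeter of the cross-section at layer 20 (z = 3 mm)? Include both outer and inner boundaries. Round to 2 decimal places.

57.00 mm

At z = 3 mm: the cube (footprint 11×17.5) is included at this height (perimeter 57.00 mm); the cube at (9, -3.5) does not reach this height (z outside [3.5, 24]); Combining (union): only the 11×17.5 cube is present, so the union is just that shape — boundary = 57.00 mm. Overall, the cross-section is a single solid region. Total boundary length (outer) = 57.00 mm.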